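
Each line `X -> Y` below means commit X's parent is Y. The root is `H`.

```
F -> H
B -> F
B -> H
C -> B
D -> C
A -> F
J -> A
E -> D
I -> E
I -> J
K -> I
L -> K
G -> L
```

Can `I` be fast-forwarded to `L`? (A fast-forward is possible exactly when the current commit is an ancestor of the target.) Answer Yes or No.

Yes

A fast-forward from I to L is possible iff I is an ancestor of L.
Ancestors of L: {A, B, C, D, E, F, H, I, J, K, L}.
I is among them, so fast-forward is possible.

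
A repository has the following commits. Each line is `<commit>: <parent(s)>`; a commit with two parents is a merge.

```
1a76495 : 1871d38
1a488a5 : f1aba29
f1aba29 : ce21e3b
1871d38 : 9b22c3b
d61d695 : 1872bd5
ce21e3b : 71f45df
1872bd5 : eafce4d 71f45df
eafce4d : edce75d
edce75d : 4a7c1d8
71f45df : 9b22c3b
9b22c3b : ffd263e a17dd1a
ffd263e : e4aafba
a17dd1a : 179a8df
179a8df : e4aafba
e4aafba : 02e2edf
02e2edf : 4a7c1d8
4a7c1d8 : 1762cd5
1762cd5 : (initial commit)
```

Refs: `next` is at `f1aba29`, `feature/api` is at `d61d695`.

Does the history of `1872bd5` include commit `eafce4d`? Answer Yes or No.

Yes

Ancestors of 1872bd5 (commits reachable by following parents): {02e2edf, 1762cd5, 179a8df, 1872bd5, 4a7c1d8, 71f45df, 9b22c3b, a17dd1a, e4aafba, eafce4d, edce75d, ffd263e}.
eafce4d is in that set, so it is an ancestor of 1872bd5.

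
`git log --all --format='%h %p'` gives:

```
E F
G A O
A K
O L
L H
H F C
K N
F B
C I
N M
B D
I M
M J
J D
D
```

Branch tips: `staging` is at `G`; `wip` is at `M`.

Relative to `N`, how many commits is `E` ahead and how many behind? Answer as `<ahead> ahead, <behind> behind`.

3 ahead, 3 behind

Reachable from E: {B, D, E, F}.
Reachable from N: {D, J, M, N}.
Only in E's history (ahead): {B, E, F} — 3.
Only in N's history (behind): {J, M, N} — 3.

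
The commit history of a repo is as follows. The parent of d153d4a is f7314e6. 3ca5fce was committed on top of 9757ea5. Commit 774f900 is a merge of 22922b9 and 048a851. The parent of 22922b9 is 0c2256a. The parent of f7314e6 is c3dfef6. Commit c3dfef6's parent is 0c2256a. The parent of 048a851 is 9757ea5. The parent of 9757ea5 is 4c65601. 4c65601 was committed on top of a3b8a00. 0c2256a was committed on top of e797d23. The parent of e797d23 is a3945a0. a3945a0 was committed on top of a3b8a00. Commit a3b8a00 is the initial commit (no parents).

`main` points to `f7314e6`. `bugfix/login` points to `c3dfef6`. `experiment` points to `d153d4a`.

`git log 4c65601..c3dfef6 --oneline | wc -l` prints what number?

Reachable from c3dfef6: {0c2256a, a3945a0, a3b8a00, c3dfef6, e797d23}.
Reachable from 4c65601: {4c65601, a3b8a00}.
In c3dfef6's history but not 4c65601's: {0c2256a, a3945a0, c3dfef6, e797d23} — 4 commits.

4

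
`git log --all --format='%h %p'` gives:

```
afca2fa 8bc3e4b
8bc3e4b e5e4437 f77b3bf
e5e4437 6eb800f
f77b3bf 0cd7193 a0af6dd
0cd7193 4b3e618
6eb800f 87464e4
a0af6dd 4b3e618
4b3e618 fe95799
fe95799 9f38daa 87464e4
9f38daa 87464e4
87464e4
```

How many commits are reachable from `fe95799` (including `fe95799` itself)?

3

Walking parent pointers from fe95799: reachable set = {87464e4, 9f38daa, fe95799}.
That is 3 commits.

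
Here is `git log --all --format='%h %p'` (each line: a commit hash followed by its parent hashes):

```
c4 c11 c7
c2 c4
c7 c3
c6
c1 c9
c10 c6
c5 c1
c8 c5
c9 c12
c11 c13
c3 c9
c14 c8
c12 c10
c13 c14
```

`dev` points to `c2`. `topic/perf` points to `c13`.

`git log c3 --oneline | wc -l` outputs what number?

Walking parent pointers from c3: reachable set = {c10, c12, c3, c6, c9}.
That is 5 commits.

5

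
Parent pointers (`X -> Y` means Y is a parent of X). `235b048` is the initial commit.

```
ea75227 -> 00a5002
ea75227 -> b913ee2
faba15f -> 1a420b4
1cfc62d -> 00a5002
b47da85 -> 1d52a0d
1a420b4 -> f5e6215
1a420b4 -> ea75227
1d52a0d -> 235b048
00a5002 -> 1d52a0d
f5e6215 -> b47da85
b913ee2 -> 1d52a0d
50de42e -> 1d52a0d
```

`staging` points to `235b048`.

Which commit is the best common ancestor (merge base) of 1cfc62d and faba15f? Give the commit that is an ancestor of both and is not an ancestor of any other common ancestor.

Ancestors of 1cfc62d: {00a5002, 1cfc62d, 1d52a0d, 235b048}.
Ancestors of faba15f: {00a5002, 1a420b4, 1d52a0d, 235b048, b47da85, b913ee2, ea75227, f5e6215, faba15f}.
Common ancestors: {00a5002, 1d52a0d, 235b048}.
Among these, 00a5002 is not an ancestor of any other common ancestor — it is the merge base.

00a5002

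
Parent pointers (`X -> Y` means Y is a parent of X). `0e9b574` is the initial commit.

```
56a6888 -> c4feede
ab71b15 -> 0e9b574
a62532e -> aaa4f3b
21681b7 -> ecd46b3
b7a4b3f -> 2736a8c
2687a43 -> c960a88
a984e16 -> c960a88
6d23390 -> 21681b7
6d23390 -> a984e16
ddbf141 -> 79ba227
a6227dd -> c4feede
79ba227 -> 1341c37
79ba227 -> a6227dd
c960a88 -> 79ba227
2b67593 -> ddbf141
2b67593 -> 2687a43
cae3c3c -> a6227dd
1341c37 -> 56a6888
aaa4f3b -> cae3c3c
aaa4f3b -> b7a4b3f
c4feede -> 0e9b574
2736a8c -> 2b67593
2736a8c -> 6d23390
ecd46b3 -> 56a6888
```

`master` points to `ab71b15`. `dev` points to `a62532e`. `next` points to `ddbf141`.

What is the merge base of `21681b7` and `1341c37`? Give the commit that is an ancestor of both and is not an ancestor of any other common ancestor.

Ancestors of 21681b7: {0e9b574, 21681b7, 56a6888, c4feede, ecd46b3}.
Ancestors of 1341c37: {0e9b574, 1341c37, 56a6888, c4feede}.
Common ancestors: {0e9b574, 56a6888, c4feede}.
Among these, 56a6888 is not an ancestor of any other common ancestor — it is the merge base.

56a6888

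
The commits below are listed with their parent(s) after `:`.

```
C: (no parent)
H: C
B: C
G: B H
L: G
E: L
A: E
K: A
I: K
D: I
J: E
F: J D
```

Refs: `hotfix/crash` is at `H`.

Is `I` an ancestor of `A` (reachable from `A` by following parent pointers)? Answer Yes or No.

Ancestors of A: {A, B, C, E, G, H, L}.
I is not in that set, so it is not an ancestor of A.

No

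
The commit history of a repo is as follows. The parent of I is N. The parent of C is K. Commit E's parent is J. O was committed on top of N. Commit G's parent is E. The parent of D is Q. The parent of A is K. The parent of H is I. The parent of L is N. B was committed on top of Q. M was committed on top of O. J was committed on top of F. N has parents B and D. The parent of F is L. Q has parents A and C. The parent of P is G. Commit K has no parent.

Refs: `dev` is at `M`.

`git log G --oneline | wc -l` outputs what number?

Walking parent pointers from G: reachable set = {A, B, C, D, E, F, G, J, K, L, N, Q}.
That is 12 commits.

12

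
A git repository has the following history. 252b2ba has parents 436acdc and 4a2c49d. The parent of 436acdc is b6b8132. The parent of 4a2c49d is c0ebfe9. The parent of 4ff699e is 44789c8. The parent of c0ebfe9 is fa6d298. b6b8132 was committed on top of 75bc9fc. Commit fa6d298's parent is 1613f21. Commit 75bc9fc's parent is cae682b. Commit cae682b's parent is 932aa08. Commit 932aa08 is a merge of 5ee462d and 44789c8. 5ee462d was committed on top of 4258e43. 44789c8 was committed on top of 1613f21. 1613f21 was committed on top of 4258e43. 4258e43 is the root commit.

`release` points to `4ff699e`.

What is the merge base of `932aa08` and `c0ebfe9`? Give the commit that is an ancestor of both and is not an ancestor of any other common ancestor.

1613f21

Ancestors of 932aa08: {1613f21, 4258e43, 44789c8, 5ee462d, 932aa08}.
Ancestors of c0ebfe9: {1613f21, 4258e43, c0ebfe9, fa6d298}.
Common ancestors: {1613f21, 4258e43}.
Among these, 1613f21 is not an ancestor of any other common ancestor — it is the merge base.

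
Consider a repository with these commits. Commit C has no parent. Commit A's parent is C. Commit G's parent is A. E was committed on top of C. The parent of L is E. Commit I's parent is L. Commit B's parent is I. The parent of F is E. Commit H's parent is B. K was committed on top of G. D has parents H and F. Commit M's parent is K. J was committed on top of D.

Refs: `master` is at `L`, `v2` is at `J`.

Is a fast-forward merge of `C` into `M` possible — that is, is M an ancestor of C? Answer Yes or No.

A fast-forward from M to C is possible iff M is an ancestor of C.
Ancestors of C: {C}.
M is not among them, so fast-forward is not possible.

No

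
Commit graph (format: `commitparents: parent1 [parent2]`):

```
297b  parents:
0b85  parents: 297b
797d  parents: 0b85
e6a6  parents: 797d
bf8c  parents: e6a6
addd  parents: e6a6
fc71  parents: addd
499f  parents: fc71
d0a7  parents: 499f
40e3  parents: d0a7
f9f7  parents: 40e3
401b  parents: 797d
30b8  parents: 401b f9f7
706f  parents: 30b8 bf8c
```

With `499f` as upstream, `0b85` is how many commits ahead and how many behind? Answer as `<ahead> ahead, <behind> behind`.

Reachable from 0b85: {0b85, 297b}.
Reachable from 499f: {0b85, 297b, 499f, 797d, addd, e6a6, fc71}.
Only in 0b85's history (ahead): {} — 0.
Only in 499f's history (behind): {499f, 797d, addd, e6a6, fc71} — 5.

0 ahead, 5 behind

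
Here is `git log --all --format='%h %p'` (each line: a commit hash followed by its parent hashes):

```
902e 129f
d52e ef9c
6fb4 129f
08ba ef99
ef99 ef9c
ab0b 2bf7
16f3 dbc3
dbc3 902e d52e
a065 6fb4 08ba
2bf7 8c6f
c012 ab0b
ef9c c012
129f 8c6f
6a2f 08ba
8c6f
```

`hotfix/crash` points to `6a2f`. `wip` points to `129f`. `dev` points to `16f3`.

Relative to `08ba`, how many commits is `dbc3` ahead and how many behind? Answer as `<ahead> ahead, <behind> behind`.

Reachable from dbc3: {129f, 2bf7, 8c6f, 902e, ab0b, c012, d52e, dbc3, ef9c}.
Reachable from 08ba: {08ba, 2bf7, 8c6f, ab0b, c012, ef99, ef9c}.
Only in dbc3's history (ahead): {129f, 902e, d52e, dbc3} — 4.
Only in 08ba's history (behind): {08ba, ef99} — 2.

4 ahead, 2 behind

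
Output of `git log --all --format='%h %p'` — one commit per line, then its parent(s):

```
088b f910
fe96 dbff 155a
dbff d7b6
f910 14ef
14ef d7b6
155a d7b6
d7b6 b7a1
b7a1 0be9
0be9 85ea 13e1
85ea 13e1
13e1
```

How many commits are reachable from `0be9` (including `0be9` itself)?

Walking parent pointers from 0be9: reachable set = {0be9, 13e1, 85ea}.
That is 3 commits.

3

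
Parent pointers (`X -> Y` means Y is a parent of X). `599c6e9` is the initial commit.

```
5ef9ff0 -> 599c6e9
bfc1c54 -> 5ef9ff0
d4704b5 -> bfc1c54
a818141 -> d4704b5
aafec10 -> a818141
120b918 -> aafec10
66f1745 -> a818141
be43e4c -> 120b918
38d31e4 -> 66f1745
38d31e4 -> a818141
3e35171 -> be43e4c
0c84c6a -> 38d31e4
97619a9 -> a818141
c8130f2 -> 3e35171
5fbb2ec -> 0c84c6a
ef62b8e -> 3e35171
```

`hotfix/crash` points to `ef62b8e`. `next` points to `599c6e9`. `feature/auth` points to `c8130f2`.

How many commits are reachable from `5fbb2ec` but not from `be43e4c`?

Reachable from 5fbb2ec: {0c84c6a, 38d31e4, 599c6e9, 5ef9ff0, 5fbb2ec, 66f1745, a818141, bfc1c54, d4704b5}.
Reachable from be43e4c: {120b918, 599c6e9, 5ef9ff0, a818141, aafec10, be43e4c, bfc1c54, d4704b5}.
In 5fbb2ec's history but not be43e4c's: {0c84c6a, 38d31e4, 5fbb2ec, 66f1745} — 4 commits.

4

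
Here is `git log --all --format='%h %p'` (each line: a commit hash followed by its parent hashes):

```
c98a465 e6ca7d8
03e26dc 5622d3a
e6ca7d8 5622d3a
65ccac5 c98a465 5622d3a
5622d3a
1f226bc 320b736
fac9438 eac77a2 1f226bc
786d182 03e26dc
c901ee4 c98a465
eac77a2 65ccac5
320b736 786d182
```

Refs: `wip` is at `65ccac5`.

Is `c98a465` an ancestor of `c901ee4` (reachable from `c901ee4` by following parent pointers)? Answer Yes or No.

Ancestors of c901ee4 (commits reachable by following parents): {5622d3a, c901ee4, c98a465, e6ca7d8}.
c98a465 is in that set, so it is an ancestor of c901ee4.

Yes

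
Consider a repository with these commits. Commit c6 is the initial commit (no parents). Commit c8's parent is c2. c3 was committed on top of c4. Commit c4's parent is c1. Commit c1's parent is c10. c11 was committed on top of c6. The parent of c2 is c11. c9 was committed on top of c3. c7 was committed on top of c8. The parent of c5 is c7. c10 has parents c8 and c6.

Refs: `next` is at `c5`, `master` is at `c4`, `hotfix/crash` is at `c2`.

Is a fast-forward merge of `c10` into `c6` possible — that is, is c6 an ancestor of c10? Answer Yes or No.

Yes

A fast-forward from c6 to c10 is possible iff c6 is an ancestor of c10.
Ancestors of c10: {c10, c11, c2, c6, c8}.
c6 is among them, so fast-forward is possible.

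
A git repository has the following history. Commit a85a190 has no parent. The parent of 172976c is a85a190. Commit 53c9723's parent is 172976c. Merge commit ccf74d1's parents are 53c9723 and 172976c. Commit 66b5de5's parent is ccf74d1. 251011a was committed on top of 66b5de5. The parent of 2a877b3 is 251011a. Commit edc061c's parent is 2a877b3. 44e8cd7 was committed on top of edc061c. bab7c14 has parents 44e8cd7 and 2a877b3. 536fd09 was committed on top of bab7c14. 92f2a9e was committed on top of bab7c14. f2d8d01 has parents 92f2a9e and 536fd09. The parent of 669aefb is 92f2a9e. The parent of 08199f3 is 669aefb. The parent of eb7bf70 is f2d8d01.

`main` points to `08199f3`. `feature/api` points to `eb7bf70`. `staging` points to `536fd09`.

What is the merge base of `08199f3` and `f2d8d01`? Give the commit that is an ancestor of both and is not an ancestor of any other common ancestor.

92f2a9e

Ancestors of 08199f3: {08199f3, 172976c, 251011a, 2a877b3, 44e8cd7, 53c9723, 669aefb, 66b5de5, 92f2a9e, a85a190, bab7c14, ccf74d1, edc061c}.
Ancestors of f2d8d01: {172976c, 251011a, 2a877b3, 44e8cd7, 536fd09, 53c9723, 66b5de5, 92f2a9e, a85a190, bab7c14, ccf74d1, edc061c, f2d8d01}.
Common ancestors: {172976c, 251011a, 2a877b3, 44e8cd7, 53c9723, 66b5de5, 92f2a9e, a85a190, bab7c14, ccf74d1, edc061c}.
Among these, 92f2a9e is not an ancestor of any other common ancestor — it is the merge base.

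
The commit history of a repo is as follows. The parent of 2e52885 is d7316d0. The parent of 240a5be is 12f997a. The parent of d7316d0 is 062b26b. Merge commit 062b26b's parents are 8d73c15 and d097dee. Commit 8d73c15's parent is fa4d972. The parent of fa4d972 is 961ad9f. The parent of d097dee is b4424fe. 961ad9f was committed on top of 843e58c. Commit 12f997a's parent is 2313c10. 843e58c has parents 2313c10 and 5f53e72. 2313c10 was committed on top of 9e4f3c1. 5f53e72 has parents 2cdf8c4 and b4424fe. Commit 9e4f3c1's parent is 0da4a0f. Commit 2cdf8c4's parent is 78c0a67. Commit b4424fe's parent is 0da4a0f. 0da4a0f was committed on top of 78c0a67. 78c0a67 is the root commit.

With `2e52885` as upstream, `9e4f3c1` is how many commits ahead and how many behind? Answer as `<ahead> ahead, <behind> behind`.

0 ahead, 12 behind

Reachable from 9e4f3c1: {0da4a0f, 78c0a67, 9e4f3c1}.
Reachable from 2e52885: {062b26b, 0da4a0f, 2313c10, 2cdf8c4, 2e52885, 5f53e72, 78c0a67, 843e58c, 8d73c15, 961ad9f, 9e4f3c1, b4424fe, d097dee, d7316d0, fa4d972}.
Only in 9e4f3c1's history (ahead): {} — 0.
Only in 2e52885's history (behind): {062b26b, 2313c10, 2cdf8c4, 2e52885, 5f53e72, 843e58c, 8d73c15, 961ad9f, b4424fe, d097dee, d7316d0, fa4d972} — 12.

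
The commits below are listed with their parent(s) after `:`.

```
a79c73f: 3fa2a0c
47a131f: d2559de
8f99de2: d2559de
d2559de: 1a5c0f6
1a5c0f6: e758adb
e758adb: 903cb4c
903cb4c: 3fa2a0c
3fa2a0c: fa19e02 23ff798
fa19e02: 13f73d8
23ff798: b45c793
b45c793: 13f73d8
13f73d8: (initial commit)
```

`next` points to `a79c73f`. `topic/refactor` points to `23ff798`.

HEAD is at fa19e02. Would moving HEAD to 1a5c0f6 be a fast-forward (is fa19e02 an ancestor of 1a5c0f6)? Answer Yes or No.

A fast-forward from fa19e02 to 1a5c0f6 is possible iff fa19e02 is an ancestor of 1a5c0f6.
Ancestors of 1a5c0f6: {13f73d8, 1a5c0f6, 23ff798, 3fa2a0c, 903cb4c, b45c793, e758adb, fa19e02}.
fa19e02 is among them, so fast-forward is possible.

Yes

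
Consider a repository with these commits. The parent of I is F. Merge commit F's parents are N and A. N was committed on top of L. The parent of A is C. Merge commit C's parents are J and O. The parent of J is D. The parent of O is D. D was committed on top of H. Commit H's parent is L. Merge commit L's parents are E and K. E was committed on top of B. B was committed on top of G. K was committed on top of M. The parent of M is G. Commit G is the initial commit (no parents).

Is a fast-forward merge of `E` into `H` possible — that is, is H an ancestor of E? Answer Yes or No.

A fast-forward from H to E is possible iff H is an ancestor of E.
Ancestors of E: {B, E, G}.
H is not among them, so fast-forward is not possible.

No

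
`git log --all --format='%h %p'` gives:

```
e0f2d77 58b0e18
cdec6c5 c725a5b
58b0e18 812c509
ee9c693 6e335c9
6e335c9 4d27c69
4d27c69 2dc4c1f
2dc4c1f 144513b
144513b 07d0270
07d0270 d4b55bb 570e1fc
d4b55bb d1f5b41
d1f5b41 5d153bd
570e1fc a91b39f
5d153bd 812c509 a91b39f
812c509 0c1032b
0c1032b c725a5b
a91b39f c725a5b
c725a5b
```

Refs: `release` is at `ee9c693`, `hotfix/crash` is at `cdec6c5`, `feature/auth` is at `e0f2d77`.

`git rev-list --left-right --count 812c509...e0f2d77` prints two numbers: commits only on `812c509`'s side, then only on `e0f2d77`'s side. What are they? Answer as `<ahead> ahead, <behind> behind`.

0 ahead, 2 behind

Reachable from 812c509: {0c1032b, 812c509, c725a5b}.
Reachable from e0f2d77: {0c1032b, 58b0e18, 812c509, c725a5b, e0f2d77}.
Only in 812c509's history (ahead): {} — 0.
Only in e0f2d77's history (behind): {58b0e18, e0f2d77} — 2.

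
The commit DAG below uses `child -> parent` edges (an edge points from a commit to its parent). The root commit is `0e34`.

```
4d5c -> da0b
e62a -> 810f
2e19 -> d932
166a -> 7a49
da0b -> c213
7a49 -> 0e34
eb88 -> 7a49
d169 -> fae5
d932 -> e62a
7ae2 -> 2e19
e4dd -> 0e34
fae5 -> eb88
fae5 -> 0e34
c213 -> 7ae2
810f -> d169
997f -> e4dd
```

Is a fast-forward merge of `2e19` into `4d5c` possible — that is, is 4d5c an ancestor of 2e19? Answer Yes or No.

A fast-forward from 4d5c to 2e19 is possible iff 4d5c is an ancestor of 2e19.
Ancestors of 2e19: {0e34, 2e19, 7a49, 810f, d169, d932, e62a, eb88, fae5}.
4d5c is not among them, so fast-forward is not possible.

No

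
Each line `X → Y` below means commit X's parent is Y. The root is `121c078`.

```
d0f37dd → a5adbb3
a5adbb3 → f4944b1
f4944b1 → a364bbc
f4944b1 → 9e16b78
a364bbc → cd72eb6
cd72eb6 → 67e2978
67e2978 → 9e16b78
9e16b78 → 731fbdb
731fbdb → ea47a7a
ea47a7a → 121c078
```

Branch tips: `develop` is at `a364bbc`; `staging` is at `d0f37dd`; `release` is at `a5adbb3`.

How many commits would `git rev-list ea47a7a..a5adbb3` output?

7

Reachable from a5adbb3: {121c078, 67e2978, 731fbdb, 9e16b78, a364bbc, a5adbb3, cd72eb6, ea47a7a, f4944b1}.
Reachable from ea47a7a: {121c078, ea47a7a}.
In a5adbb3's history but not ea47a7a's: {67e2978, 731fbdb, 9e16b78, a364bbc, a5adbb3, cd72eb6, f4944b1} — 7 commits.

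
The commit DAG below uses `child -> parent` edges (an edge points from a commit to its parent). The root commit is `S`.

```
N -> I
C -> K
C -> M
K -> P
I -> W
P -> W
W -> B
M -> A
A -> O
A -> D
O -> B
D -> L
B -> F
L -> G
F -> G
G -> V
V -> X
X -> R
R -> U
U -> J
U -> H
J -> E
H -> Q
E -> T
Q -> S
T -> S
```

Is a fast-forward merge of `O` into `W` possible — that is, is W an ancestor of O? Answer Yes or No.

No

A fast-forward from W to O is possible iff W is an ancestor of O.
Ancestors of O: {B, E, F, G, H, J, O, Q, R, S, T, U, V, X}.
W is not among them, so fast-forward is not possible.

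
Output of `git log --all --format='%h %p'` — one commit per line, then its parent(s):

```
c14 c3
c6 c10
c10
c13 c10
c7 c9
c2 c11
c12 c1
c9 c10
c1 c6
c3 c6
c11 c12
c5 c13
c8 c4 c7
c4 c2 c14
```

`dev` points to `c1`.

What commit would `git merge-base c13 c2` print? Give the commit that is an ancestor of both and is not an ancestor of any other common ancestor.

c10

Ancestors of c13: {c10, c13}.
Ancestors of c2: {c1, c10, c11, c12, c2, c6}.
Common ancestors: {c10}.
The only common ancestor is c10, so it is the merge base.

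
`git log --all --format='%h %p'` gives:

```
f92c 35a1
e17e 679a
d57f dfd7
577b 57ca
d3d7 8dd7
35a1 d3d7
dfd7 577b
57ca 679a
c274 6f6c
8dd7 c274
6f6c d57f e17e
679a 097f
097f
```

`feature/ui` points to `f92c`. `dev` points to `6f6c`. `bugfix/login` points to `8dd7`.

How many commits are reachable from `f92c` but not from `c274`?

4

Reachable from f92c: {097f, 35a1, 577b, 57ca, 679a, 6f6c, 8dd7, c274, d3d7, d57f, dfd7, e17e, f92c}.
Reachable from c274: {097f, 577b, 57ca, 679a, 6f6c, c274, d57f, dfd7, e17e}.
In f92c's history but not c274's: {35a1, 8dd7, d3d7, f92c} — 4 commits.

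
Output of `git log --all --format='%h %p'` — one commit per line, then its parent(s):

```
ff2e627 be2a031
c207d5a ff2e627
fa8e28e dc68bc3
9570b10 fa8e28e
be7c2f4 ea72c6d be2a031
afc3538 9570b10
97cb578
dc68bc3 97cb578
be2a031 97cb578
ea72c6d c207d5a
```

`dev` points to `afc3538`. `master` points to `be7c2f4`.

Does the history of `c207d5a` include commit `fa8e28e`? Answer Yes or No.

Ancestors of c207d5a: {97cb578, be2a031, c207d5a, ff2e627}.
fa8e28e is not in that set, so it is not an ancestor of c207d5a.

No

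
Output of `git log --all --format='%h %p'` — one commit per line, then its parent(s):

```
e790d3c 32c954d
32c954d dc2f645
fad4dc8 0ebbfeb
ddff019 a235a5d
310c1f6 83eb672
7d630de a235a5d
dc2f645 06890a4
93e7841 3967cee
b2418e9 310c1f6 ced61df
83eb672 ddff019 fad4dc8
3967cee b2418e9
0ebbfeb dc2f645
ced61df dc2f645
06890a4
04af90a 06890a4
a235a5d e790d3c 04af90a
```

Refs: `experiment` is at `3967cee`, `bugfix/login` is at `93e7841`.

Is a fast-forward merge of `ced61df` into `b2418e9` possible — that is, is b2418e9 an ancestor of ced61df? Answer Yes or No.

No

A fast-forward from b2418e9 to ced61df is possible iff b2418e9 is an ancestor of ced61df.
Ancestors of ced61df: {06890a4, ced61df, dc2f645}.
b2418e9 is not among them, so fast-forward is not possible.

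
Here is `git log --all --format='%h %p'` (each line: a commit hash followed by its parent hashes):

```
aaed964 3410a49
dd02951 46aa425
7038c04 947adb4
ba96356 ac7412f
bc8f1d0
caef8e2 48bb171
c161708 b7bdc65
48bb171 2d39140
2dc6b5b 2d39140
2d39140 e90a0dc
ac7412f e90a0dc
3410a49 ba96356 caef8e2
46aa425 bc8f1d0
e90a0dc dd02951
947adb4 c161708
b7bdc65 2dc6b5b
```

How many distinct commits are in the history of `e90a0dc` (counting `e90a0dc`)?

4

Walking parent pointers from e90a0dc: reachable set = {46aa425, bc8f1d0, dd02951, e90a0dc}.
That is 4 commits.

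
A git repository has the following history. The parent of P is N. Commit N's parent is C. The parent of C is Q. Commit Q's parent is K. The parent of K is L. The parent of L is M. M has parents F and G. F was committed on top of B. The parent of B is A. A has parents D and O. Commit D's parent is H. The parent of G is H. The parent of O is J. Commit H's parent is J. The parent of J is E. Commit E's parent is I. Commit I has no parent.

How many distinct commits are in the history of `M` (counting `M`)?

Walking parent pointers from M: reachable set = {A, B, D, E, F, G, H, I, J, M, O}.
That is 11 commits.

11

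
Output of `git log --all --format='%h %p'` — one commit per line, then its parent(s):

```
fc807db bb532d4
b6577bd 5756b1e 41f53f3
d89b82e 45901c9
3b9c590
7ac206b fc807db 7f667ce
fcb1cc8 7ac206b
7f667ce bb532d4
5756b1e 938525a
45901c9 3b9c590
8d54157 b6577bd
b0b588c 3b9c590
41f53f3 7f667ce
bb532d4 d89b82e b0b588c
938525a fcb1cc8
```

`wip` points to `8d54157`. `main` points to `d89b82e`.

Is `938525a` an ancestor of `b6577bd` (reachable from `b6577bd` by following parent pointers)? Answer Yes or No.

Ancestors of b6577bd (commits reachable by following parents): {3b9c590, 41f53f3, 45901c9, 5756b1e, 7ac206b, 7f667ce, 938525a, b0b588c, b6577bd, bb532d4, d89b82e, fc807db, fcb1cc8}.
938525a is in that set, so it is an ancestor of b6577bd.

Yes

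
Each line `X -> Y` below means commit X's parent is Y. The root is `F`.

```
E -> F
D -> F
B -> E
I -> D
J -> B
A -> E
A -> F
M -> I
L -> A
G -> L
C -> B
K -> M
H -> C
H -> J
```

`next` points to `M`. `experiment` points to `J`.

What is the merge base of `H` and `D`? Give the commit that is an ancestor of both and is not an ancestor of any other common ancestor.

F

Ancestors of H: {B, C, E, F, H, J}.
Ancestors of D: {D, F}.
Common ancestors: {F}.
The only common ancestor is F, so it is the merge base.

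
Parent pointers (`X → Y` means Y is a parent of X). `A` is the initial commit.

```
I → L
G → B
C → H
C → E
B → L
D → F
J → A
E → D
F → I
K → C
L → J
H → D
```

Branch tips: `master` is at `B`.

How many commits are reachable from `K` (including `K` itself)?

Walking parent pointers from K: reachable set = {A, C, D, E, F, H, I, J, K, L}.
That is 10 commits.

10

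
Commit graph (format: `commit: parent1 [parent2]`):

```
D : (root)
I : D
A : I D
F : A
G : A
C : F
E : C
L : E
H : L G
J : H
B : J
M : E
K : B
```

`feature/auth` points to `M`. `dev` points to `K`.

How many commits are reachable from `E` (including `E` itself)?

Walking parent pointers from E: reachable set = {A, C, D, E, F, I}.
That is 6 commits.

6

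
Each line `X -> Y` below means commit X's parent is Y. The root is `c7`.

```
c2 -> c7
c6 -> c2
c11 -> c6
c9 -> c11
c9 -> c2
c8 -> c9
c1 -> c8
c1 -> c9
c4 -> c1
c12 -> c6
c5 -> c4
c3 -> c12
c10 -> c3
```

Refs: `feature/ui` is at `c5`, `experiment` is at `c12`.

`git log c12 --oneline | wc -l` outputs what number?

4

Walking parent pointers from c12: reachable set = {c12, c2, c6, c7}.
That is 4 commits.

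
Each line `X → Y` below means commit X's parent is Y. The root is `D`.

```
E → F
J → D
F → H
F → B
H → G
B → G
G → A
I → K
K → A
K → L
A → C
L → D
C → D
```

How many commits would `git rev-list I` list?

6

Walking parent pointers from I: reachable set = {A, C, D, I, K, L}.
That is 6 commits.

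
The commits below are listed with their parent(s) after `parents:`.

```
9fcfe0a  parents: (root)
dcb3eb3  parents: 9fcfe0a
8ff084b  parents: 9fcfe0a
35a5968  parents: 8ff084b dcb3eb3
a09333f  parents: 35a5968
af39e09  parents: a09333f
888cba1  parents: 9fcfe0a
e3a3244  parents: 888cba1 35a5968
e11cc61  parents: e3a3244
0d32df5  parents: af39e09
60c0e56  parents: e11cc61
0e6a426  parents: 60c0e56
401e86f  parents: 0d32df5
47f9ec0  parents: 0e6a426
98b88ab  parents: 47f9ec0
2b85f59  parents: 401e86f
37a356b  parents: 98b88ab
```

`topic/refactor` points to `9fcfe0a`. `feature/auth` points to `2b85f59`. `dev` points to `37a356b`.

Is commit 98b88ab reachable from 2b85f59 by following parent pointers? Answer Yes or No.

Ancestors of 2b85f59: {0d32df5, 2b85f59, 35a5968, 401e86f, 8ff084b, 9fcfe0a, a09333f, af39e09, dcb3eb3}.
98b88ab is not in that set, so it is not an ancestor of 2b85f59.

No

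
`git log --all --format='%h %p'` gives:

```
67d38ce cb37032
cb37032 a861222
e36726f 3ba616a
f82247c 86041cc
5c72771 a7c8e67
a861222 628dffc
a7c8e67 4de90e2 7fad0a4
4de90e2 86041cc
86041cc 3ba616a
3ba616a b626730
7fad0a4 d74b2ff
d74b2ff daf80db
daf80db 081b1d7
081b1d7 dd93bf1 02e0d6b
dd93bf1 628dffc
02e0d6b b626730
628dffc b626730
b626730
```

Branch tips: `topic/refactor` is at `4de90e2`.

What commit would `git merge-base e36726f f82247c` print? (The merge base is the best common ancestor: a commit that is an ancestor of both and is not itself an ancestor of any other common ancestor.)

Ancestors of e36726f: {3ba616a, b626730, e36726f}.
Ancestors of f82247c: {3ba616a, 86041cc, b626730, f82247c}.
Common ancestors: {3ba616a, b626730}.
Among these, 3ba616a is not an ancestor of any other common ancestor — it is the merge base.

3ba616a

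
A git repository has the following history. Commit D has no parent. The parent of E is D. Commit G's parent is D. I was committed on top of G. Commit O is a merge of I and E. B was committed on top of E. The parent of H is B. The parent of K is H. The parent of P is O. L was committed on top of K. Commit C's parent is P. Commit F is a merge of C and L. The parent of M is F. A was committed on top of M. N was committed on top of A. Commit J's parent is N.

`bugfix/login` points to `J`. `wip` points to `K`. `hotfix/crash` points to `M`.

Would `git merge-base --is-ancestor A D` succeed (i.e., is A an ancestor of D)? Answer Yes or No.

Ancestors of D: {D}.
A is not in that set, so it is not an ancestor of D.

No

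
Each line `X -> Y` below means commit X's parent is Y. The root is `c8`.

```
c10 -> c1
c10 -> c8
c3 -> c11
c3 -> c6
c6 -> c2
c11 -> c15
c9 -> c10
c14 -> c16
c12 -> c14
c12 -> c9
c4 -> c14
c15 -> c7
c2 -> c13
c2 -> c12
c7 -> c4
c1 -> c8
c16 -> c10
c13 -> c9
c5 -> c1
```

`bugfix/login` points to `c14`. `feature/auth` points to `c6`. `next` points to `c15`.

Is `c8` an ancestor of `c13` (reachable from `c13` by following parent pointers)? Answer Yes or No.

Ancestors of c13 (commits reachable by following parents): {c1, c10, c13, c8, c9}.
c8 is in that set, so it is an ancestor of c13.

Yes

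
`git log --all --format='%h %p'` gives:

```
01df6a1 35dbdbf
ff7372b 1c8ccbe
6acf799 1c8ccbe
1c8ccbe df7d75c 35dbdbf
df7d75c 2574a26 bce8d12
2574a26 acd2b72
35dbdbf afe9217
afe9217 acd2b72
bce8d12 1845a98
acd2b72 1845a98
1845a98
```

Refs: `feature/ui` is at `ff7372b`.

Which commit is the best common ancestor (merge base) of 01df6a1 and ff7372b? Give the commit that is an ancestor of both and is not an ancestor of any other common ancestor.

35dbdbf

Ancestors of 01df6a1: {01df6a1, 1845a98, 35dbdbf, acd2b72, afe9217}.
Ancestors of ff7372b: {1845a98, 1c8ccbe, 2574a26, 35dbdbf, acd2b72, afe9217, bce8d12, df7d75c, ff7372b}.
Common ancestors: {1845a98, 35dbdbf, acd2b72, afe9217}.
Among these, 35dbdbf is not an ancestor of any other common ancestor — it is the merge base.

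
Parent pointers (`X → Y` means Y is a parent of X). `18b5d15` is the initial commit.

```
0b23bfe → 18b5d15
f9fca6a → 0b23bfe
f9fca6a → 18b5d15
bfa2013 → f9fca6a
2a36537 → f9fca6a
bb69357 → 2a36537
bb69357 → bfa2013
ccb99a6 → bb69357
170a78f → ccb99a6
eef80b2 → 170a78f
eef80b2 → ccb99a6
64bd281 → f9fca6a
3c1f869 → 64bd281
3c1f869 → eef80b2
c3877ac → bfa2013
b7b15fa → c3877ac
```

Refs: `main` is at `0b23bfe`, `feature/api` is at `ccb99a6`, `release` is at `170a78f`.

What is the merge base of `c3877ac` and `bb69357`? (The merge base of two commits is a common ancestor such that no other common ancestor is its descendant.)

Ancestors of c3877ac: {0b23bfe, 18b5d15, bfa2013, c3877ac, f9fca6a}.
Ancestors of bb69357: {0b23bfe, 18b5d15, 2a36537, bb69357, bfa2013, f9fca6a}.
Common ancestors: {0b23bfe, 18b5d15, bfa2013, f9fca6a}.
Among these, bfa2013 is not an ancestor of any other common ancestor — it is the merge base.

bfa2013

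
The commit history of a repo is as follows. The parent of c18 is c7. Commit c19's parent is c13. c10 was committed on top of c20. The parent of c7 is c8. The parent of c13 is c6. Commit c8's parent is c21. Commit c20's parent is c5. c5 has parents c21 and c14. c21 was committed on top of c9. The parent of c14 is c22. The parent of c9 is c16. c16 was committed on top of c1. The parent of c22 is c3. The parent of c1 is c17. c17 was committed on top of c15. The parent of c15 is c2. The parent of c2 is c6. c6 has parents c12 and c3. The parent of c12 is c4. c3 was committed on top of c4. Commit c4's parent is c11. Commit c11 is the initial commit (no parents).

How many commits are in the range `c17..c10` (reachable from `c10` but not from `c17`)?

Reachable from c10: {c1, c10, c11, c12, c14, c15, c16, c17, c2, c20, c21, c22, c3, c4, c5, c6, c9}.
Reachable from c17: {c11, c12, c15, c17, c2, c3, c4, c6}.
In c10's history but not c17's: {c1, c10, c14, c16, c20, c21, c22, c5, c9} — 9 commits.

9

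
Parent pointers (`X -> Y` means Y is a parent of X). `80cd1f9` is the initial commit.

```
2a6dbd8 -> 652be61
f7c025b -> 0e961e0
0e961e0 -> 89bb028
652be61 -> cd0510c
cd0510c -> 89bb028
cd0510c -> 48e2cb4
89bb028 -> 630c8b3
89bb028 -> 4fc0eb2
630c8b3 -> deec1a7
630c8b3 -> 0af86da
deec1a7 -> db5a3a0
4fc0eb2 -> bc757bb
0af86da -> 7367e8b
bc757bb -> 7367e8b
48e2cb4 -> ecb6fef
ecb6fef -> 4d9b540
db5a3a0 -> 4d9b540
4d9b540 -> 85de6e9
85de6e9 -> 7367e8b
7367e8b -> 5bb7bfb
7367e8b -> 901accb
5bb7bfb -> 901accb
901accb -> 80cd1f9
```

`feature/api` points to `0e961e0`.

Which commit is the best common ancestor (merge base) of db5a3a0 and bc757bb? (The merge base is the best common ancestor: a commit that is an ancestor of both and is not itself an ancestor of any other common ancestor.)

7367e8b

Ancestors of db5a3a0: {4d9b540, 5bb7bfb, 7367e8b, 80cd1f9, 85de6e9, 901accb, db5a3a0}.
Ancestors of bc757bb: {5bb7bfb, 7367e8b, 80cd1f9, 901accb, bc757bb}.
Common ancestors: {5bb7bfb, 7367e8b, 80cd1f9, 901accb}.
Among these, 7367e8b is not an ancestor of any other common ancestor — it is the merge base.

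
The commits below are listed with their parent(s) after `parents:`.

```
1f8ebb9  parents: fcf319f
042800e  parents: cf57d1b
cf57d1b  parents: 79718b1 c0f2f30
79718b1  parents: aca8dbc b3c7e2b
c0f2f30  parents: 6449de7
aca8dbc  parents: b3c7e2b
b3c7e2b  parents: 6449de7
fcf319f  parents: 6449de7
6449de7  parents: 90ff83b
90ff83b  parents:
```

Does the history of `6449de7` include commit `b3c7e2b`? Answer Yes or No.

No

Ancestors of 6449de7: {6449de7, 90ff83b}.
b3c7e2b is not in that set, so it is not an ancestor of 6449de7.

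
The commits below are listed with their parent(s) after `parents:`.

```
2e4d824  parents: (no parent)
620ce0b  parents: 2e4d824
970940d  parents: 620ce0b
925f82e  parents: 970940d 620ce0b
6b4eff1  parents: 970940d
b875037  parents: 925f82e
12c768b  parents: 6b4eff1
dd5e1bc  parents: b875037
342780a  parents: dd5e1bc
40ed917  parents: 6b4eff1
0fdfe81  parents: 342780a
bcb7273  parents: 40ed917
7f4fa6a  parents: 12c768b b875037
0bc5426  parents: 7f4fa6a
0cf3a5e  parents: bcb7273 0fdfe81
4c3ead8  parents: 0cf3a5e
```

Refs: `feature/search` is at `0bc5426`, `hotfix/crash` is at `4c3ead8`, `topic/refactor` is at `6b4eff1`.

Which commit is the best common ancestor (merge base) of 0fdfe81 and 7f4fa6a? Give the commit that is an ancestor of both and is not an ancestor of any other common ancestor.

Ancestors of 0fdfe81: {0fdfe81, 2e4d824, 342780a, 620ce0b, 925f82e, 970940d, b875037, dd5e1bc}.
Ancestors of 7f4fa6a: {12c768b, 2e4d824, 620ce0b, 6b4eff1, 7f4fa6a, 925f82e, 970940d, b875037}.
Common ancestors: {2e4d824, 620ce0b, 925f82e, 970940d, b875037}.
Among these, b875037 is not an ancestor of any other common ancestor — it is the merge base.

b875037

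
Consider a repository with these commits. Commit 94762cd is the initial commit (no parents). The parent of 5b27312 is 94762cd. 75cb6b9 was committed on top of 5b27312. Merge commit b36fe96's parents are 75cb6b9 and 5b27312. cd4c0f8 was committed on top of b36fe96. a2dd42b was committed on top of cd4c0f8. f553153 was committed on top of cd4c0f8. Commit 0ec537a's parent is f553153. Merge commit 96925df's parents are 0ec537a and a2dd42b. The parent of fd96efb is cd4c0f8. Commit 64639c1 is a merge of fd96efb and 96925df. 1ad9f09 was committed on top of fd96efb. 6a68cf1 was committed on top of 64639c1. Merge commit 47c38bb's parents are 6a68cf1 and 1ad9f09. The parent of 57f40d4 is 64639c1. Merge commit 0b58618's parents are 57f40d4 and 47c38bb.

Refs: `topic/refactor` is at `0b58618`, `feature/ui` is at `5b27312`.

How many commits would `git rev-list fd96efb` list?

6

Walking parent pointers from fd96efb: reachable set = {5b27312, 75cb6b9, 94762cd, b36fe96, cd4c0f8, fd96efb}.
That is 6 commits.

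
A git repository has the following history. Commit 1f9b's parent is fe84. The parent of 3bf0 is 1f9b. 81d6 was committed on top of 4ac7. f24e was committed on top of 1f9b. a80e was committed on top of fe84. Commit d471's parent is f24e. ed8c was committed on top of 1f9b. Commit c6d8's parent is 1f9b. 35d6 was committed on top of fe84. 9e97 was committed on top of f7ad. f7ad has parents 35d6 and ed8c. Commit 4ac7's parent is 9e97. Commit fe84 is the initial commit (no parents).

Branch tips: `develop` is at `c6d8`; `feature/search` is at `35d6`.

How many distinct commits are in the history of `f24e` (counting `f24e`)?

Walking parent pointers from f24e: reachable set = {1f9b, f24e, fe84}.
That is 3 commits.

3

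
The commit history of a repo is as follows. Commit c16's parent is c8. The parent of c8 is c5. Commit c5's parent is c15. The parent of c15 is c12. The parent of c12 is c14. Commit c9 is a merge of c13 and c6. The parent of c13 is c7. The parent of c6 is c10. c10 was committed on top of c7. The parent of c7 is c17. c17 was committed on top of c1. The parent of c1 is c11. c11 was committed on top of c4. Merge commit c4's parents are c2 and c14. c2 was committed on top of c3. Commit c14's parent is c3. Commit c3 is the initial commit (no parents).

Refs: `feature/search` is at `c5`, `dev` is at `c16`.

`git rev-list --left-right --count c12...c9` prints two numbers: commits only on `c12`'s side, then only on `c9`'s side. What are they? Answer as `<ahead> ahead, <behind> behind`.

1 ahead, 10 behind

Reachable from c12: {c12, c14, c3}.
Reachable from c9: {c1, c10, c11, c13, c14, c17, c2, c3, c4, c6, c7, c9}.
Only in c12's history (ahead): {c12} — 1.
Only in c9's history (behind): {c1, c10, c11, c13, c17, c2, c4, c6, c7, c9} — 10.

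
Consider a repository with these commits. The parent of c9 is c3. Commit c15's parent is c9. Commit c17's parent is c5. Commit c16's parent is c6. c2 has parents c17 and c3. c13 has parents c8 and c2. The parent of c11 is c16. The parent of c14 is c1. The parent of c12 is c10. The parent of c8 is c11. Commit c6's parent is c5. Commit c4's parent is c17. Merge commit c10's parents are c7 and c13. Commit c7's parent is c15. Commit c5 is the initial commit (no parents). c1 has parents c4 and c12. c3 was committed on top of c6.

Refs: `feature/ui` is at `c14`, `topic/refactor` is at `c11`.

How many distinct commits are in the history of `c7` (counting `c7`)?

Walking parent pointers from c7: reachable set = {c15, c3, c5, c6, c7, c9}.
That is 6 commits.

6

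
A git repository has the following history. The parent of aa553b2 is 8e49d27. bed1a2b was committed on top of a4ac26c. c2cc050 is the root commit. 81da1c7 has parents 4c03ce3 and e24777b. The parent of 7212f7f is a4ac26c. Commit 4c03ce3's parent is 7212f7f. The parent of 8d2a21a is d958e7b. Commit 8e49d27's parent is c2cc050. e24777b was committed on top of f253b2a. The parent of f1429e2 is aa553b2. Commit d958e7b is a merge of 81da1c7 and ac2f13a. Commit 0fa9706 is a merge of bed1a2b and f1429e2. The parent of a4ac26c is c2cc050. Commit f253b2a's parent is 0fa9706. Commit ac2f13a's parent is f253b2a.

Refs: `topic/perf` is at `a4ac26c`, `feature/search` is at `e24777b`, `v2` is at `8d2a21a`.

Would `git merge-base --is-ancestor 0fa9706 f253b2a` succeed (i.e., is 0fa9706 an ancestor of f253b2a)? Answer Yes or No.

Yes

Ancestors of f253b2a (commits reachable by following parents): {0fa9706, 8e49d27, a4ac26c, aa553b2, bed1a2b, c2cc050, f1429e2, f253b2a}.
0fa9706 is in that set, so it is an ancestor of f253b2a.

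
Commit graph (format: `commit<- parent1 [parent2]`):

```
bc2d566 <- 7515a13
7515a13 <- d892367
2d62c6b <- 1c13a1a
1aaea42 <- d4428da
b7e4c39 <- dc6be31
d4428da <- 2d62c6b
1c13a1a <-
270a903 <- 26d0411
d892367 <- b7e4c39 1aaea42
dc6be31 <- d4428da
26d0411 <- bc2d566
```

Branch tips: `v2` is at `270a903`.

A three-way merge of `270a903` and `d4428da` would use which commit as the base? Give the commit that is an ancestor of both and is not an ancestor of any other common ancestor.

Ancestors of 270a903: {1aaea42, 1c13a1a, 26d0411, 270a903, 2d62c6b, 7515a13, b7e4c39, bc2d566, d4428da, d892367, dc6be31}.
Ancestors of d4428da: {1c13a1a, 2d62c6b, d4428da}.
Common ancestors: {1c13a1a, 2d62c6b, d4428da}.
Among these, d4428da is not an ancestor of any other common ancestor — it is the merge base.

d4428da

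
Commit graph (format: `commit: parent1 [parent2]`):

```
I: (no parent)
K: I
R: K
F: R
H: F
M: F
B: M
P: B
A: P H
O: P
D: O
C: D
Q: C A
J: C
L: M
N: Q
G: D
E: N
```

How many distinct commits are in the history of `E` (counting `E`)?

Walking parent pointers from E: reachable set = {A, B, C, D, E, F, H, I, K, M, N, O, P, Q, R}.
That is 15 commits.

15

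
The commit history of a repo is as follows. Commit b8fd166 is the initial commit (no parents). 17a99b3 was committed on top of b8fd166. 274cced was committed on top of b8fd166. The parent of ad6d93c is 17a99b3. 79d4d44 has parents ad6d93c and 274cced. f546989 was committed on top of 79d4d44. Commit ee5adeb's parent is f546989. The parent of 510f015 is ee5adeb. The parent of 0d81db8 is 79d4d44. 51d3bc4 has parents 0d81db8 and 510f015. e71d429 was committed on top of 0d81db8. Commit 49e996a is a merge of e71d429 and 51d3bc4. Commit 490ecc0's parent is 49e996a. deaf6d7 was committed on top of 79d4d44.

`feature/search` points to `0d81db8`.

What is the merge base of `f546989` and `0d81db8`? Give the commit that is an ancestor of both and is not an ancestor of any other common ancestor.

79d4d44

Ancestors of f546989: {17a99b3, 274cced, 79d4d44, ad6d93c, b8fd166, f546989}.
Ancestors of 0d81db8: {0d81db8, 17a99b3, 274cced, 79d4d44, ad6d93c, b8fd166}.
Common ancestors: {17a99b3, 274cced, 79d4d44, ad6d93c, b8fd166}.
Among these, 79d4d44 is not an ancestor of any other common ancestor — it is the merge base.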